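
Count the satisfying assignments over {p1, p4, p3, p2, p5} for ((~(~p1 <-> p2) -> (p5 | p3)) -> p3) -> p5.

20

Initial set: {(((~(~p1 <-> p2) -> (p5 | p3)) -> p3) -> p5)}.
(((~(~p1 <-> p2) -> (p5 | p3)) -> p3) -> p5): β-rule — branch into ~((~(~p1 <-> p2) -> (p5 | p3)) -> p3)  //  p5.
  branch 1 (add ~((~(~p1 <-> p2) -> (p5 | p3)) -> p3)):
    ~((~(~p1 <-> p2) -> (p5 | p3)) -> p3): α-rule — add (~(~p1 <-> p2) -> (p5 | p3)), ~p3.
    (~(~p1 <-> p2) -> (p5 | p3)): β-rule — branch into ~~(~p1 <-> p2)  //  (p5 | p3).
      branch 1.1 (add ~~(~p1 <-> p2)):
        ~~(~p1 <-> p2): β-rule — branch into ~p1, p2  //  ~~p1, ~p2.
          branch 1.1.1 (add ~p1, p2):
            ○ open, literals {p1=false, p2=true, p3=false}.
          branch 1.1.2 (add ~~p1, ~p2):
            ○ open, literals {p1=true, p2=false, p3=false}.
      branch 1.2 (add (p5 | p3)):
        (p5 | p3): β-rule — branch into p5  //  p3.
          branch 1.2.1 (add p5):
            ○ open, literals {p3=false, p5=true}.
          branch 1.2.2 (add p3):
            × closes — contains both p3 and ~p3.
  branch 2 (add p5):
    ○ open, literals {p5=true}.
1 branch closed, 4 open.
Each open branch fixes some atoms; the unmentioned ones are free. Counting distinct full assignments: branch {p1=false, p2=true, p3=false} (p4, p5) contributes 4 new; branch {p1=true, p2=false, p3=false} (p4, p5) contributes 4 new; branch {p3=false, p5=true} (p1, p4, p2) contributes 4 new; branch {p5=true} (p1, p4, p3, p2) contributes 8 new. Total: 20.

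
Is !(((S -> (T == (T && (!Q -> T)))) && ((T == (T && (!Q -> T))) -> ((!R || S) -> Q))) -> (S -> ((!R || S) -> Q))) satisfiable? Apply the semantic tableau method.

Initial set: {!(((S -> (T == (T && (!Q -> T)))) && ((T == (T && (!Q -> T))) -> ((!R || S) -> Q))) -> (S -> ((!R || S) -> Q)))}.
!(((S -> (T == (T && (!Q -> T)))) && ((T == (T && (!Q -> T))) -> ((!R || S) -> Q))) -> (S -> ((!R || S) -> Q))): α-rule — add ((S -> (T == (T && (!Q -> T)))) && ((T == (T && (!Q -> T))) -> ((!R || S) -> Q))), !(S -> ((!R || S) -> Q)).
((S -> (T == (T && (!Q -> T)))) && ((T == (T && (!Q -> T))) -> ((!R || S) -> Q))): α-rule — add (S -> (T == (T && (!Q -> T)))), ((T == (T && (!Q -> T))) -> ((!R || S) -> Q)).
!(S -> ((!R || S) -> Q)): α-rule — add S, !((!R || S) -> Q).
!((!R || S) -> Q): α-rule — add (!R || S), !Q.
(S -> (T == (T && (!Q -> T)))): β-rule — branch into !S  //  (T == (T && (!Q -> T))).
  branch 1 (add !S):
    × closes — contains both S and !S.
  branch 2 (add (T == (T && (!Q -> T)))):
    ((T == (T && (!Q -> T))) -> ((!R || S) -> Q)): β-rule — branch into !(T == (T && (!Q -> T)))  //  ((!R || S) -> Q).
      branch 2.1 (add !(T == (T && (!Q -> T)))):
        (!R || S): β-rule — branch into !R  //  S.
          branch 2.1.1 (add !R):
            (T == (T && (!Q -> T))): β-rule — branch into T, (T && (!Q -> T))  //  !T, !(T && (!Q -> T)).
              branch 2.1.1.1 (add T, (T && (!Q -> T))):
                (T && (!Q -> T)): α-rule — add T, (!Q -> T).
                !(T == (T && (!Q -> T))): β-rule — branch into T, !(T && (!Q -> T))  //  !T, (T && (!Q -> T)).
                  branch 2.1.1.1.1 (add T, !(T && (!Q -> T))):
                    (!Q -> T): β-rule — branch into !!Q  //  T.
                      branch 2.1.1.1.1.1 (add !!Q):
                        × closes — contains both Q and !Q.
                      branch 2.1.1.1.1.2 (add T):
                        !(T && (!Q -> T)): β-rule — branch into !T  //  !(!Q -> T).
                          branch 2.1.1.1.1.2.1 (add !T):
                            × closes — contains both T and !T.
                          branch 2.1.1.1.1.2.2 (add !(!Q -> T)):
                            !(!Q -> T): α-rule — add !Q, !T.
                            × closes — contains both T and !T.
                  branch 2.1.1.1.2 (add !T, (T && (!Q -> T))):
                    × closes — contains both T and !T.
              branch 2.1.1.2 (add !T, !(T && (!Q -> T))):
                !(T == (T && (!Q -> T))): β-rule — branch into T, !(T && (!Q -> T))  //  !T, (T && (!Q -> T)).
                  branch 2.1.1.2.1 (add T, !(T && (!Q -> T))):
                    × closes — contains both T and !T.
                  branch 2.1.1.2.2 (add !T, (T && (!Q -> T))):
                    (T && (!Q -> T)): α-rule — add T, (!Q -> T).
                    × closes — contains both T and !T.
          branch 2.1.2 (add S):
            (T == (T && (!Q -> T))): β-rule — branch into T, (T && (!Q -> T))  //  !T, !(T && (!Q -> T)).
              branch 2.1.2.1 (add T, (T && (!Q -> T))):
                (T && (!Q -> T)): α-rule — add T, (!Q -> T).
                !(T == (T && (!Q -> T))): β-rule — branch into T, !(T && (!Q -> T))  //  !T, (T && (!Q -> T)).
                  branch 2.1.2.1.1 (add T, !(T && (!Q -> T))):
                    (!Q -> T): β-rule — branch into !!Q  //  T.
                      branch 2.1.2.1.1.1 (add !!Q):
                        × closes — contains both Q and !Q.
                      branch 2.1.2.1.1.2 (add T):
                        !(T && (!Q -> T)): β-rule — branch into !T  //  !(!Q -> T).
                          branch 2.1.2.1.1.2.1 (add !T):
                            × closes — contains both T and !T.
                          branch 2.1.2.1.1.2.2 (add !(!Q -> T)):
                            !(!Q -> T): α-rule — add !Q, !T.
                            × closes — contains both T and !T.
                  branch 2.1.2.1.2 (add !T, (T && (!Q -> T))):
                    × closes — contains both T and !T.
              branch 2.1.2.2 (add !T, !(T && (!Q -> T))):
                !(T == (T && (!Q -> T))): β-rule — branch into T, !(T && (!Q -> T))  //  !T, (T && (!Q -> T)).
                  branch 2.1.2.2.1 (add T, !(T && (!Q -> T))):
                    × closes — contains both T and !T.
                  branch 2.1.2.2.2 (add !T, (T && (!Q -> T))):
                    (T && (!Q -> T)): α-rule — add T, (!Q -> T).
                    × closes — contains both T and !T.
      branch 2.2 (add ((!R || S) -> Q)):
        (!R || S): β-rule — branch into !R  //  S.
          branch 2.2.1 (add !R):
            (T == (T && (!Q -> T))): β-rule — branch into T, (T && (!Q -> T))  //  !T, !(T && (!Q -> T)).
              branch 2.2.1.1 (add T, (T && (!Q -> T))):
                (T && (!Q -> T)): α-rule — add T, (!Q -> T).
                ((!R || S) -> Q): β-rule — branch into !(!R || S)  //  Q.
                  branch 2.2.1.1.1 (add !(!R || S)):
                    !(!R || S): α-rule — add !!R, !S.
                    × closes — contains both R and !R.
                  branch 2.2.1.1.2 (add Q):
                    × closes — contains both Q and !Q.
              branch 2.2.1.2 (add !T, !(T && (!Q -> T))):
                ((!R || S) -> Q): β-rule — branch into !(!R || S)  //  Q.
                  branch 2.2.1.2.1 (add !(!R || S)):
                    !(!R || S): α-rule — add !!R, !S.
                    × closes — contains both R and !R.
                  branch 2.2.1.2.2 (add Q):
                    × closes — contains both Q and !Q.
          branch 2.2.2 (add S):
            (T == (T && (!Q -> T))): β-rule — branch into T, (T && (!Q -> T))  //  !T, !(T && (!Q -> T)).
              branch 2.2.2.1 (add T, (T && (!Q -> T))):
                (T && (!Q -> T)): α-rule — add T, (!Q -> T).
                ((!R || S) -> Q): β-rule — branch into !(!R || S)  //  Q.
                  branch 2.2.2.1.1 (add !(!R || S)):
                    !(!R || S): α-rule — add !!R, !S.
                    × closes — contains both S and !S.
                  branch 2.2.2.1.2 (add Q):
                    × closes — contains both Q and !Q.
              branch 2.2.2.2 (add !T, !(T && (!Q -> T))):
                ((!R || S) -> Q): β-rule — branch into !(!R || S)  //  Q.
                  branch 2.2.2.2.1 (add !(!R || S)):
                    !(!R || S): α-rule — add !!R, !S.
                    × closes — contains both S and !S.
                  branch 2.2.2.2.2 (add Q):
                    × closes — contains both Q and !Q.
All 21 branches close.
Every branch closed; the formula is unsatisfiable.

Unsatisfiable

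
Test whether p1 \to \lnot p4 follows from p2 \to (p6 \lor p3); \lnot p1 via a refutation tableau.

Yes

Initial set: {T (p2 \to (p6 \lor p3)); T \lnot p1; F (p1 \to \lnot p4)}.
F (p1 \to \lnot p4): α-rule — add T p1, F \lnot p4.
× closes — contains both p1 and \lnot p1.
All 1 branch closes.
Every branch closed, so the premises entail the conclusion.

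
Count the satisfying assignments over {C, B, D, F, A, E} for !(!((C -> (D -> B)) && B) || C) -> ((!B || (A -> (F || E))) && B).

62

Initial set: {(!(!((C -> (D -> B)) && B) || C) -> ((!B || (A -> (F || E))) && B))}.
(!(!((C -> (D -> B)) && B) || C) -> ((!B || (A -> (F || E))) && B)): β-rule — branch into !!(!((C -> (D -> B)) && B) || C)  //  ((!B || (A -> (F || E))) && B).
  branch 1 (add !!(!((C -> (D -> B)) && B) || C)):
    !!(!((C -> (D -> B)) && B) || C): β-rule — branch into !((C -> (D -> B)) && B)  //  C.
      branch 1.1 (add !((C -> (D -> B)) && B)):
        !((C -> (D -> B)) && B): β-rule — branch into !(C -> (D -> B))  //  !B.
          branch 1.1.1 (add !(C -> (D -> B))):
            !(C -> (D -> B)): α-rule — add C, !(D -> B).
            !(D -> B): α-rule — add D, !B.
            ○ open, literals {B=F, C=T, D=T}.
          branch 1.1.2 (add !B):
            ○ open, literals {B=F}.
      branch 1.2 (add C):
        ○ open, literals {C=T}.
  branch 2 (add ((!B || (A -> (F || E))) && B)):
    ((!B || (A -> (F || E))) && B): α-rule — add (!B || (A -> (F || E))), B.
    (!B || (A -> (F || E))): β-rule — branch into !B  //  (A -> (F || E)).
      branch 2.1 (add !B):
        × closes — contains both B and !B.
      branch 2.2 (add (A -> (F || E))):
        (A -> (F || E)): β-rule — branch into !A  //  (F || E).
          branch 2.2.1 (add !A):
            ○ open, literals {A=F, B=T}.
          branch 2.2.2 (add (F || E)):
            (F || E): β-rule — branch into F  //  E.
              branch 2.2.2.1 (add F):
                ○ open, literals {B=T, F=T}.
              branch 2.2.2.2 (add E):
                ○ open, literals {B=T, E=T}.
1 branch closed, 6 open.
Each open branch fixes some atoms; the unmentioned ones are free. Counting distinct full assignments: branch {B=F, C=T, D=T} (F, A, E) contributes 8 new; branch {B=F} (C, D, F, A, E) contributes 24 new; branch {C=T} (B, D, F, A, E) contributes 16 new; branch {A=F, B=T} (C, D, F, E) contributes 8 new; branch {B=T, F=T} (C, D, A, E) contributes 4 new; branch {B=T, E=T} (C, D, F, A) contributes 2 new. Total: 62.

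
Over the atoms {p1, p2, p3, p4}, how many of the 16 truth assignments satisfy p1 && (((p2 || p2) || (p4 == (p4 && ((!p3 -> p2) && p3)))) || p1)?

Initial set: {(p1 && (((p2 || p2) || (p4 == (p4 && ((!p3 -> p2) && p3)))) || p1))}.
(p1 && (((p2 || p2) || (p4 == (p4 && ((!p3 -> p2) && p3)))) || p1)): α-rule — add p1, (((p2 || p2) || (p4 == (p4 && ((!p3 -> p2) && p3)))) || p1).
(((p2 || p2) || (p4 == (p4 && ((!p3 -> p2) && p3)))) || p1): β-rule — branch into ((p2 || p2) || (p4 == (p4 && ((!p3 -> p2) && p3))))  //  p1.
  branch 1 (add ((p2 || p2) || (p4 == (p4 && ((!p3 -> p2) && p3))))):
    ((p2 || p2) || (p4 == (p4 && ((!p3 -> p2) && p3)))): β-rule — branch into (p2 || p2)  //  (p4 == (p4 && ((!p3 -> p2) && p3))).
      branch 1.1 (add (p2 || p2)):
        (p2 || p2): β-rule — branch into p2  //  p2.
          branch 1.1.1 (add p2):
            ○ open, literals {p1=1, p2=1}.
          branch 1.1.2 (add p2):
            ○ open, literals {p1=1, p2=1}.
      branch 1.2 (add (p4 == (p4 && ((!p3 -> p2) && p3)))):
        (p4 == (p4 && ((!p3 -> p2) && p3))): β-rule — branch into p4, (p4 && ((!p3 -> p2) && p3))  //  !p4, !(p4 && ((!p3 -> p2) && p3)).
          branch 1.2.1 (add p4, (p4 && ((!p3 -> p2) && p3))):
            (p4 && ((!p3 -> p2) && p3)): α-rule — add p4, ((!p3 -> p2) && p3).
            ((!p3 -> p2) && p3): α-rule — add (!p3 -> p2), p3.
            (!p3 -> p2): β-rule — branch into !!p3  //  p2.
              branch 1.2.1.1 (add !!p3):
                ○ open, literals {p1=1, p3=1, p4=1}.
              branch 1.2.1.2 (add p2):
                ○ open, literals {p1=1, p2=1, p3=1, p4=1}.
          branch 1.2.2 (add !p4, !(p4 && ((!p3 -> p2) && p3))):
            !(p4 && ((!p3 -> p2) && p3)): β-rule — branch into !p4  //  !((!p3 -> p2) && p3).
              branch 1.2.2.1 (add !p4):
                ○ open, literals {p1=1, p4=0}.
              branch 1.2.2.2 (add !((!p3 -> p2) && p3)):
                !((!p3 -> p2) && p3): β-rule — branch into !(!p3 -> p2)  //  !p3.
                  branch 1.2.2.2.1 (add !(!p3 -> p2)):
                    !(!p3 -> p2): α-rule — add !p3, !p2.
                    ○ open, literals {p1=1, p2=0, p3=0, p4=0}.
                  branch 1.2.2.2.2 (add !p3):
                    ○ open, literals {p1=1, p3=0, p4=0}.
  branch 2 (add p1):
    ○ open, literals {p1=1}.
0 branches closed, 8 open.
Each open branch fixes some atoms; the unmentioned ones are free. Counting distinct full assignments: branch {p1=1, p2=1} (p3, p4) contributes 4 new; branch {p1=1, p2=1} (p3, p4) contributes 0 new; branch {p1=1, p3=1, p4=1} (p2) contributes 1 new; branch {p1=1, p2=1, p3=1, p4=1} (none free) contributes 0 new; branch {p1=1, p4=0} (p2, p3) contributes 2 new; branch {p1=1, p2=0, p3=0, p4=0} (none free) contributes 0 new; branch {p1=1, p3=0, p4=0} (p2) contributes 0 new; branch {p1=1} (p2, p3, p4) contributes 1 new. Total: 8.

8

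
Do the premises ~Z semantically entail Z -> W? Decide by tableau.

Initial set: {~Z; ~(Z -> W)}.
~(Z -> W): α-rule — add Z, ~W.
× closes — contains both Z and ~Z.
All 1 branch closes.
Every branch closed, so the premises entail the conclusion.

Yes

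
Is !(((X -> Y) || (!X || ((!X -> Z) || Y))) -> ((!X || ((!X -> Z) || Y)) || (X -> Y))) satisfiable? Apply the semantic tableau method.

Initial set: {T !(((X -> Y) || (!X || ((!X -> Z) || Y))) -> ((!X || ((!X -> Z) || Y)) || (X -> Y)))}.
T !(((X -> Y) || (!X || ((!X -> Z) || Y))) -> ((!X || ((!X -> Z) || Y)) || (X -> Y))): α-rule — add T ((X -> Y) || (!X || ((!X -> Z) || Y))), F ((!X || ((!X -> Z) || Y)) || (X -> Y)).
F ((!X || ((!X -> Z) || Y)) || (X -> Y)): α-rule — add F (!X || ((!X -> Z) || Y)), F (X -> Y).
F (!X || ((!X -> Z) || Y)): α-rule — add F !X, F ((!X -> Z) || Y).
F (X -> Y): α-rule — add T X, F Y.
F ((!X -> Z) || Y): α-rule — add F (!X -> Z), F Y.
F (!X -> Z): α-rule — add T !X, F Z.
× closes — contains both X and !X.
All 1 branch closes.
Every branch closed; the formula is unsatisfiable.

Unsatisfiable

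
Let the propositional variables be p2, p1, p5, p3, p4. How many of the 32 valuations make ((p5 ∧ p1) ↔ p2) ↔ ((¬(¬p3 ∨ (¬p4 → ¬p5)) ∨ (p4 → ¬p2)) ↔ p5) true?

Initial set: {(((p5 ∧ p1) ↔ p2) ↔ ((¬(¬p3 ∨ (¬p4 → ¬p5)) ∨ (p4 → ¬p2)) ↔ p5))}.
(((p5 ∧ p1) ↔ p2) ↔ ((¬(¬p3 ∨ (¬p4 → ¬p5)) ∨ (p4 → ¬p2)) ↔ p5)): β-rule — branch into ((p5 ∧ p1) ↔ p2), ((¬(¬p3 ∨ (¬p4 → ¬p5)) ∨ (p4 → ¬p2)) ↔ p5)  //  ¬((p5 ∧ p1) ↔ p2), ¬((¬(¬p3 ∨ (¬p4 → ¬p5)) ∨ (p4 → ¬p2)) ↔ p5).
  branch 1 (add ((p5 ∧ p1) ↔ p2), ((¬(¬p3 ∨ (¬p4 → ¬p5)) ∨ (p4 → ¬p2)) ↔ p5)):
    ((p5 ∧ p1) ↔ p2): β-rule — branch into (p5 ∧ p1), p2  //  ¬(p5 ∧ p1), ¬p2.
      branch 1.1 (add (p5 ∧ p1), p2):
        (p5 ∧ p1): α-rule — add p5, p1.
        ((¬(¬p3 ∨ (¬p4 → ¬p5)) ∨ (p4 → ¬p2)) ↔ p5): β-rule — branch into (¬(¬p3 ∨ (¬p4 → ¬p5)) ∨ (p4 → ¬p2)), p5  //  ¬(¬(¬p3 ∨ (¬p4 → ¬p5)) ∨ (p4 → ¬p2)), ¬p5.
          branch 1.1.1 (add (¬(¬p3 ∨ (¬p4 → ¬p5)) ∨ (p4 → ¬p2)), p5):
            (¬(¬p3 ∨ (¬p4 → ¬p5)) ∨ (p4 → ¬p2)): β-rule — branch into ¬(¬p3 ∨ (¬p4 → ¬p5))  //  (p4 → ¬p2).
              branch 1.1.1.1 (add ¬(¬p3 ∨ (¬p4 → ¬p5))):
                ¬(¬p3 ∨ (¬p4 → ¬p5)): α-rule — add ¬¬p3, ¬(¬p4 → ¬p5).
                ¬(¬p4 → ¬p5): α-rule — add ¬p4, ¬¬p5.
                ○ open, literals {p1=true, p2=true, p3=true, p4=false, p5=true}.
              branch 1.1.1.2 (add (p4 → ¬p2)):
                (p4 → ¬p2): β-rule — branch into ¬p4  //  ¬p2.
                  branch 1.1.1.2.1 (add ¬p4):
                    ○ open, literals {p1=true, p2=true, p4=false, p5=true}.
                  branch 1.1.1.2.2 (add ¬p2):
                    × closes — contains both p2 and ¬p2.
          branch 1.1.2 (add ¬(¬(¬p3 ∨ (¬p4 → ¬p5)) ∨ (p4 → ¬p2)), ¬p5):
            × closes — contains both p5 and ¬p5.
      branch 1.2 (add ¬(p5 ∧ p1), ¬p2):
        ((¬(¬p3 ∨ (¬p4 → ¬p5)) ∨ (p4 → ¬p2)) ↔ p5): β-rule — branch into (¬(¬p3 ∨ (¬p4 → ¬p5)) ∨ (p4 → ¬p2)), p5  //  ¬(¬(¬p3 ∨ (¬p4 → ¬p5)) ∨ (p4 → ¬p2)), ¬p5.
          branch 1.2.1 (add (¬(¬p3 ∨ (¬p4 → ¬p5)) ∨ (p4 → ¬p2)), p5):
            ¬(p5 ∧ p1): β-rule — branch into ¬p5  //  ¬p1.
              branch 1.2.1.1 (add ¬p5):
                × closes — contains both p5 and ¬p5.
              branch 1.2.1.2 (add ¬p1):
                (¬(¬p3 ∨ (¬p4 → ¬p5)) ∨ (p4 → ¬p2)): β-rule — branch into ¬(¬p3 ∨ (¬p4 → ¬p5))  //  (p4 → ¬p2).
                  branch 1.2.1.2.1 (add ¬(¬p3 ∨ (¬p4 → ¬p5))):
                    ¬(¬p3 ∨ (¬p4 → ¬p5)): α-rule — add ¬¬p3, ¬(¬p4 → ¬p5).
                    ¬(¬p4 → ¬p5): α-rule — add ¬p4, ¬¬p5.
                    ○ open, literals {p1=false, p2=false, p3=true, p4=false, p5=true}.
                  branch 1.2.1.2.2 (add (p4 → ¬p2)):
                    (p4 → ¬p2): β-rule — branch into ¬p4  //  ¬p2.
                      branch 1.2.1.2.2.1 (add ¬p4):
                        ○ open, literals {p1=false, p2=false, p4=false, p5=true}.
                      branch 1.2.1.2.2.2 (add ¬p2):
                        ○ open, literals {p1=false, p2=false, p5=true}.
          branch 1.2.2 (add ¬(¬(¬p3 ∨ (¬p4 → ¬p5)) ∨ (p4 → ¬p2)), ¬p5):
            ¬(¬(¬p3 ∨ (¬p4 → ¬p5)) ∨ (p4 → ¬p2)): α-rule — add ¬¬(¬p3 ∨ (¬p4 → ¬p5)), ¬(p4 → ¬p2).
            ¬(p4 → ¬p2): α-rule — add p4, ¬¬p2.
            × closes — contains both p2 and ¬p2.
  branch 2 (add ¬((p5 ∧ p1) ↔ p2), ¬((¬(¬p3 ∨ (¬p4 → ¬p5)) ∨ (p4 → ¬p2)) ↔ p5)):
    ¬((p5 ∧ p1) ↔ p2): β-rule — branch into (p5 ∧ p1), ¬p2  //  ¬(p5 ∧ p1), p2.
      branch 2.1 (add (p5 ∧ p1), ¬p2):
        (p5 ∧ p1): α-rule — add p5, p1.
        ¬((¬(¬p3 ∨ (¬p4 → ¬p5)) ∨ (p4 → ¬p2)) ↔ p5): β-rule — branch into (¬(¬p3 ∨ (¬p4 → ¬p5)) ∨ (p4 → ¬p2)), ¬p5  //  ¬(¬(¬p3 ∨ (¬p4 → ¬p5)) ∨ (p4 → ¬p2)), p5.
          branch 2.1.1 (add (¬(¬p3 ∨ (¬p4 → ¬p5)) ∨ (p4 → ¬p2)), ¬p5):
            × closes — contains both p5 and ¬p5.
          branch 2.1.2 (add ¬(¬(¬p3 ∨ (¬p4 → ¬p5)) ∨ (p4 → ¬p2)), p5):
            ¬(¬(¬p3 ∨ (¬p4 → ¬p5)) ∨ (p4 → ¬p2)): α-rule — add ¬¬(¬p3 ∨ (¬p4 → ¬p5)), ¬(p4 → ¬p2).
            ¬(p4 → ¬p2): α-rule — add p4, ¬¬p2.
            × closes — contains both p2 and ¬p2.
      branch 2.2 (add ¬(p5 ∧ p1), p2):
        ¬((¬(¬p3 ∨ (¬p4 → ¬p5)) ∨ (p4 → ¬p2)) ↔ p5): β-rule — branch into (¬(¬p3 ∨ (¬p4 → ¬p5)) ∨ (p4 → ¬p2)), ¬p5  //  ¬(¬(¬p3 ∨ (¬p4 → ¬p5)) ∨ (p4 → ¬p2)), p5.
          branch 2.2.1 (add (¬(¬p3 ∨ (¬p4 → ¬p5)) ∨ (p4 → ¬p2)), ¬p5):
            ¬(p5 ∧ p1): β-rule — branch into ¬p5  //  ¬p1.
              branch 2.2.1.1 (add ¬p5):
                (¬(¬p3 ∨ (¬p4 → ¬p5)) ∨ (p4 → ¬p2)): β-rule — branch into ¬(¬p3 ∨ (¬p4 → ¬p5))  //  (p4 → ¬p2).
                  branch 2.2.1.1.1 (add ¬(¬p3 ∨ (¬p4 → ¬p5))):
                    ¬(¬p3 ∨ (¬p4 → ¬p5)): α-rule — add ¬¬p3, ¬(¬p4 → ¬p5).
                    ¬(¬p4 → ¬p5): α-rule — add ¬p4, ¬¬p5.
                    × closes — contains both p5 and ¬p5.
                  branch 2.2.1.1.2 (add (p4 → ¬p2)):
                    (p4 → ¬p2): β-rule — branch into ¬p4  //  ¬p2.
                      branch 2.2.1.1.2.1 (add ¬p4):
                        ○ open, literals {p2=true, p4=false, p5=false}.
                      branch 2.2.1.1.2.2 (add ¬p2):
                        × closes — contains both p2 and ¬p2.
              branch 2.2.1.2 (add ¬p1):
                (¬(¬p3 ∨ (¬p4 → ¬p5)) ∨ (p4 → ¬p2)): β-rule — branch into ¬(¬p3 ∨ (¬p4 → ¬p5))  //  (p4 → ¬p2).
                  branch 2.2.1.2.1 (add ¬(¬p3 ∨ (¬p4 → ¬p5))):
                    ¬(¬p3 ∨ (¬p4 → ¬p5)): α-rule — add ¬¬p3, ¬(¬p4 → ¬p5).
                    ¬(¬p4 → ¬p5): α-rule — add ¬p4, ¬¬p5.
                    × closes — contains both p5 and ¬p5.
                  branch 2.2.1.2.2 (add (p4 → ¬p2)):
                    (p4 → ¬p2): β-rule — branch into ¬p4  //  ¬p2.
                      branch 2.2.1.2.2.1 (add ¬p4):
                        ○ open, literals {p1=false, p2=true, p4=false, p5=false}.
                      branch 2.2.1.2.2.2 (add ¬p2):
                        × closes — contains both p2 and ¬p2.
          branch 2.2.2 (add ¬(¬(¬p3 ∨ (¬p4 → ¬p5)) ∨ (p4 → ¬p2)), p5):
            ¬(¬(¬p3 ∨ (¬p4 → ¬p5)) ∨ (p4 → ¬p2)): α-rule — add ¬¬(¬p3 ∨ (¬p4 → ¬p5)), ¬(p4 → ¬p2).
            ¬(p4 → ¬p2): α-rule — add p4, ¬¬p2.
            ¬(p5 ∧ p1): β-rule — branch into ¬p5  //  ¬p1.
              branch 2.2.2.1 (add ¬p5):
                × closes — contains both p5 and ¬p5.
              branch 2.2.2.2 (add ¬p1):
                ¬¬(¬p3 ∨ (¬p4 → ¬p5)): β-rule — branch into ¬p3  //  (¬p4 → ¬p5).
                  branch 2.2.2.2.1 (add ¬p3):
                    ○ open, literals {p1=false, p2=true, p3=false, p4=true, p5=true}.
                  branch 2.2.2.2.2 (add (¬p4 → ¬p5)):
                    (¬p4 → ¬p5): β-rule — branch into ¬¬p4  //  ¬p5.
                      branch 2.2.2.2.2.1 (add ¬¬p4):
                        ○ open, literals {p1=false, p2=true, p4=true, p5=true}.
                      branch 2.2.2.2.2.2 (add ¬p5):
                        × closes — contains both p5 and ¬p5.
12 branches closed, 9 open.
Each open branch fixes some atoms; the unmentioned ones are free. Counting distinct full assignments: branch {p1=true, p2=true, p3=true, p4=false, p5=true} (none free) contributes 1 new; branch {p1=true, p2=true, p4=false, p5=true} (p3) contributes 1 new; branch {p1=false, p2=false, p3=true, p4=false, p5=true} (none free) contributes 1 new; branch {p1=false, p2=false, p4=false, p5=true} (p3) contributes 1 new; branch {p1=false, p2=false, p5=true} (p3, p4) contributes 2 new; branch {p2=true, p4=false, p5=false} (p1, p3) contributes 4 new; branch {p1=false, p2=true, p4=false, p5=false} (p3) contributes 0 new; branch {p1=false, p2=true, p3=false, p4=true, p5=true} (none free) contributes 1 new; branch {p1=false, p2=true, p4=true, p5=true} (p3) contributes 1 new. Total: 12.

12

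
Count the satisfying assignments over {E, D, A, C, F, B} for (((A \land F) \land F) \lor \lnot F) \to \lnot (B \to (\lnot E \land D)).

Initial set: {((((A \land F) \land F) \lor \lnot F) \to \lnot (B \to (\lnot E \land D)))}.
((((A \land F) \land F) \lor \lnot F) \to \lnot (B \to (\lnot E \land D))): β-rule — branch into \lnot (((A \land F) \land F) \lor \lnot F)  //  \lnot (B \to (\lnot E \land D)).
  branch 1 (add \lnot (((A \land F) \land F) \lor \lnot F)):
    \lnot (((A \land F) \land F) \lor \lnot F): α-rule — add \lnot ((A \land F) \land F), \lnot \lnot F.
    \lnot ((A \land F) \land F): β-rule — branch into \lnot (A \land F)  //  \lnot F.
      branch 1.1 (add \lnot (A \land F)):
        \lnot (A \land F): β-rule — branch into \lnot A  //  \lnot F.
          branch 1.1.1 (add \lnot A):
            ○ open, literals {A=false, F=true}.
          branch 1.1.2 (add \lnot F):
            × closes — contains both F and \lnot F.
      branch 1.2 (add \lnot F):
        × closes — contains both F and \lnot F.
  branch 2 (add \lnot (B \to (\lnot E \land D))):
    \lnot (B \to (\lnot E \land D)): α-rule — add B, \lnot (\lnot E \land D).
    \lnot (\lnot E \land D): β-rule — branch into \lnot \lnot E  //  \lnot D.
      branch 2.1 (add \lnot \lnot E):
        ○ open, literals {B=true, E=true}.
      branch 2.2 (add \lnot D):
        ○ open, literals {B=true, D=false}.
2 branches closed, 3 open.
Each open branch fixes some atoms; the unmentioned ones are free. Counting distinct full assignments: branch {A=false, F=true} (E, D, C, B) contributes 16 new; branch {B=true, E=true} (D, A, C, F) contributes 12 new; branch {B=true, D=false} (E, A, C, F) contributes 6 new. Total: 34.

34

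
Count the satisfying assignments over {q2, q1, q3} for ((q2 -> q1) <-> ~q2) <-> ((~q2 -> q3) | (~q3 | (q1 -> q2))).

Initial set: {(((q2 -> q1) <-> ~q2) <-> ((~q2 -> q3) | (~q3 | (q1 -> q2))))}.
(((q2 -> q1) <-> ~q2) <-> ((~q2 -> q3) | (~q3 | (q1 -> q2)))): β-rule — branch into ((q2 -> q1) <-> ~q2), ((~q2 -> q3) | (~q3 | (q1 -> q2)))  //  ~((q2 -> q1) <-> ~q2), ~((~q2 -> q3) | (~q3 | (q1 -> q2))).
  branch 1 (add ((q2 -> q1) <-> ~q2), ((~q2 -> q3) | (~q3 | (q1 -> q2)))):
    ((q2 -> q1) <-> ~q2): β-rule — branch into (q2 -> q1), ~q2  //  ~(q2 -> q1), ~~q2.
      branch 1.1 (add (q2 -> q1), ~q2):
        ((~q2 -> q3) | (~q3 | (q1 -> q2))): β-rule — branch into (~q2 -> q3)  //  (~q3 | (q1 -> q2)).
          branch 1.1.1 (add (~q2 -> q3)):
            (q2 -> q1): β-rule — branch into ~q2  //  q1.
              branch 1.1.1.1 (add ~q2):
                (~q2 -> q3): β-rule — branch into ~~q2  //  q3.
                  branch 1.1.1.1.1 (add ~~q2):
                    × closes — contains both q2 and ~q2.
                  branch 1.1.1.1.2 (add q3):
                    ○ open, literals {q2=0, q3=1}.
              branch 1.1.1.2 (add q1):
                (~q2 -> q3): β-rule — branch into ~~q2  //  q3.
                  branch 1.1.1.2.1 (add ~~q2):
                    × closes — contains both q2 and ~q2.
                  branch 1.1.1.2.2 (add q3):
                    ○ open, literals {q1=1, q2=0, q3=1}.
          branch 1.1.2 (add (~q3 | (q1 -> q2))):
            (q2 -> q1): β-rule — branch into ~q2  //  q1.
              branch 1.1.2.1 (add ~q2):
                (~q3 | (q1 -> q2)): β-rule — branch into ~q3  //  (q1 -> q2).
                  branch 1.1.2.1.1 (add ~q3):
                    ○ open, literals {q2=0, q3=0}.
                  branch 1.1.2.1.2 (add (q1 -> q2)):
                    (q1 -> q2): β-rule — branch into ~q1  //  q2.
                      branch 1.1.2.1.2.1 (add ~q1):
                        ○ open, literals {q1=0, q2=0}.
                      branch 1.1.2.1.2.2 (add q2):
                        × closes — contains both q2 and ~q2.
              branch 1.1.2.2 (add q1):
                (~q3 | (q1 -> q2)): β-rule — branch into ~q3  //  (q1 -> q2).
                  branch 1.1.2.2.1 (add ~q3):
                    ○ open, literals {q1=1, q2=0, q3=0}.
                  branch 1.1.2.2.2 (add (q1 -> q2)):
                    (q1 -> q2): β-rule — branch into ~q1  //  q2.
                      branch 1.1.2.2.2.1 (add ~q1):
                        × closes — contains both q1 and ~q1.
                      branch 1.1.2.2.2.2 (add q2):
                        × closes — contains both q2 and ~q2.
      branch 1.2 (add ~(q2 -> q1), ~~q2):
        ~(q2 -> q1): α-rule — add q2, ~q1.
        ((~q2 -> q3) | (~q3 | (q1 -> q2))): β-rule — branch into (~q2 -> q3)  //  (~q3 | (q1 -> q2)).
          branch 1.2.1 (add (~q2 -> q3)):
            (~q2 -> q3): β-rule — branch into ~~q2  //  q3.
              branch 1.2.1.1 (add ~~q2):
                ○ open, literals {q1=0, q2=1}.
              branch 1.2.1.2 (add q3):
                ○ open, literals {q1=0, q2=1, q3=1}.
          branch 1.2.2 (add (~q3 | (q1 -> q2))):
            (~q3 | (q1 -> q2)): β-rule — branch into ~q3  //  (q1 -> q2).
              branch 1.2.2.1 (add ~q3):
                ○ open, literals {q1=0, q2=1, q3=0}.
              branch 1.2.2.2 (add (q1 -> q2)):
                (q1 -> q2): β-rule — branch into ~q1  //  q2.
                  branch 1.2.2.2.1 (add ~q1):
                    ○ open, literals {q1=0, q2=1}.
                  branch 1.2.2.2.2 (add q2):
                    ○ open, literals {q1=0, q2=1}.
  branch 2 (add ~((q2 -> q1) <-> ~q2), ~((~q2 -> q3) | (~q3 | (q1 -> q2)))):
    ~((~q2 -> q3) | (~q3 | (q1 -> q2))): α-rule — add ~(~q2 -> q3), ~(~q3 | (q1 -> q2)).
    ~(~q2 -> q3): α-rule — add ~q2, ~q3.
    ~(~q3 | (q1 -> q2)): α-rule — add ~~q3, ~(q1 -> q2).
    × closes — contains both q3 and ~q3.
6 branches closed, 10 open.
Each open branch fixes some atoms; the unmentioned ones are free. Counting distinct full assignments: branch {q2=0, q3=1} (q1) contributes 2 new; branch {q1=1, q2=0, q3=1} (none free) contributes 0 new; branch {q2=0, q3=0} (q1) contributes 2 new; branch {q1=0, q2=0} (q3) contributes 0 new; branch {q1=1, q2=0, q3=0} (none free) contributes 0 new; branch {q1=0, q2=1} (q3) contributes 2 new; branch {q1=0, q2=1, q3=1} (none free) contributes 0 new; branch {q1=0, q2=1, q3=0} (none free) contributes 0 new; branch {q1=0, q2=1} (q3) contributes 0 new; branch {q1=0, q2=1} (q3) contributes 0 new. Total: 6.

6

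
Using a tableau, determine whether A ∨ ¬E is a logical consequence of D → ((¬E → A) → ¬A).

Initial set: {(D → ((¬E → A) → ¬A)); ¬(A ∨ ¬E)}.
¬(A ∨ ¬E): α-rule — add ¬A, ¬¬E.
(D → ((¬E → A) → ¬A)): β-rule — branch into ¬D  //  ((¬E → A) → ¬A).
  branch 1 (add ¬D):
    ○ open, literals {A=0, D=0, E=1}.
  branch 2 (add ((¬E → A) → ¬A)):
    ((¬E → A) → ¬A): β-rule — branch into ¬(¬E → A)  //  ¬A.
      branch 2.1 (add ¬(¬E → A)):
        ¬(¬E → A): α-rule — add ¬E, ¬A.
        × closes — contains both E and ¬E.
      branch 2.2 (add ¬A):
        ○ open, literals {A=0, E=1}.
1 branch closed, 2 open.
An open branch gives a countermodel: A=0, D=0, E=1 (unmentioned atoms arbitrary); the premises hold there but the conclusion fails.

No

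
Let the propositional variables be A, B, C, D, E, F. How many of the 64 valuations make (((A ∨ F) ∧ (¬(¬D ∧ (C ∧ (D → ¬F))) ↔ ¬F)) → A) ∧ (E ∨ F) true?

Initial set: {((((A ∨ F) ∧ (¬(¬D ∧ (C ∧ (D → ¬F))) ↔ ¬F)) → A) ∧ (E ∨ F))}.
((((A ∨ F) ∧ (¬(¬D ∧ (C ∧ (D → ¬F))) ↔ ¬F)) → A) ∧ (E ∨ F)): α-rule — add (((A ∨ F) ∧ (¬(¬D ∧ (C ∧ (D → ¬F))) ↔ ¬F)) → A), (E ∨ F).
(((A ∨ F) ∧ (¬(¬D ∧ (C ∧ (D → ¬F))) ↔ ¬F)) → A): β-rule — branch into ¬((A ∨ F) ∧ (¬(¬D ∧ (C ∧ (D → ¬F))) ↔ ¬F))  //  A.
  branch 1 (add ¬((A ∨ F) ∧ (¬(¬D ∧ (C ∧ (D → ¬F))) ↔ ¬F))):
    (E ∨ F): β-rule — branch into E  //  F.
      branch 1.1 (add E):
        ¬((A ∨ F) ∧ (¬(¬D ∧ (C ∧ (D → ¬F))) ↔ ¬F)): β-rule — branch into ¬(A ∨ F)  //  ¬(¬(¬D ∧ (C ∧ (D → ¬F))) ↔ ¬F).
          branch 1.1.1 (add ¬(A ∨ F)):
            ¬(A ∨ F): α-rule — add ¬A, ¬F.
            ○ open, literals {A=0, E=1, F=0}.
          branch 1.1.2 (add ¬(¬(¬D ∧ (C ∧ (D → ¬F))) ↔ ¬F)):
            ¬(¬(¬D ∧ (C ∧ (D → ¬F))) ↔ ¬F): β-rule — branch into ¬(¬D ∧ (C ∧ (D → ¬F))), ¬¬F  //  ¬¬(¬D ∧ (C ∧ (D → ¬F))), ¬F.
              branch 1.1.2.1 (add ¬(¬D ∧ (C ∧ (D → ¬F))), ¬¬F):
                ¬(¬D ∧ (C ∧ (D → ¬F))): β-rule — branch into ¬¬D  //  ¬(C ∧ (D → ¬F)).
                  branch 1.1.2.1.1 (add ¬¬D):
                    ○ open, literals {D=1, E=1, F=1}.
                  branch 1.1.2.1.2 (add ¬(C ∧ (D → ¬F))):
                    ¬(C ∧ (D → ¬F)): β-rule — branch into ¬C  //  ¬(D → ¬F).
                      branch 1.1.2.1.2.1 (add ¬C):
                        ○ open, literals {C=0, E=1, F=1}.
                      branch 1.1.2.1.2.2 (add ¬(D → ¬F)):
                        ¬(D → ¬F): α-rule — add D, ¬¬F.
                        ○ open, literals {D=1, E=1, F=1}.
              branch 1.1.2.2 (add ¬¬(¬D ∧ (C ∧ (D → ¬F))), ¬F):
                ¬¬(¬D ∧ (C ∧ (D → ¬F))): α-rule — add ¬D, (C ∧ (D → ¬F)).
                (C ∧ (D → ¬F)): α-rule — add C, (D → ¬F).
                (D → ¬F): β-rule — branch into ¬D  //  ¬F.
                  branch 1.1.2.2.1 (add ¬D):
                    ○ open, literals {C=1, D=0, E=1, F=0}.
                  branch 1.1.2.2.2 (add ¬F):
                    ○ open, literals {C=1, D=0, E=1, F=0}.
      branch 1.2 (add F):
        ¬((A ∨ F) ∧ (¬(¬D ∧ (C ∧ (D → ¬F))) ↔ ¬F)): β-rule — branch into ¬(A ∨ F)  //  ¬(¬(¬D ∧ (C ∧ (D → ¬F))) ↔ ¬F).
          branch 1.2.1 (add ¬(A ∨ F)):
            ¬(A ∨ F): α-rule — add ¬A, ¬F.
            × closes — contains both F and ¬F.
          branch 1.2.2 (add ¬(¬(¬D ∧ (C ∧ (D → ¬F))) ↔ ¬F)):
            ¬(¬(¬D ∧ (C ∧ (D → ¬F))) ↔ ¬F): β-rule — branch into ¬(¬D ∧ (C ∧ (D → ¬F))), ¬¬F  //  ¬¬(¬D ∧ (C ∧ (D → ¬F))), ¬F.
              branch 1.2.2.1 (add ¬(¬D ∧ (C ∧ (D → ¬F))), ¬¬F):
                ¬(¬D ∧ (C ∧ (D → ¬F))): β-rule — branch into ¬¬D  //  ¬(C ∧ (D → ¬F)).
                  branch 1.2.2.1.1 (add ¬¬D):
                    ○ open, literals {D=1, F=1}.
                  branch 1.2.2.1.2 (add ¬(C ∧ (D → ¬F))):
                    ¬(C ∧ (D → ¬F)): β-rule — branch into ¬C  //  ¬(D → ¬F).
                      branch 1.2.2.1.2.1 (add ¬C):
                        ○ open, literals {C=0, F=1}.
                      branch 1.2.2.1.2.2 (add ¬(D → ¬F)):
                        ¬(D → ¬F): α-rule — add D, ¬¬F.
                        ○ open, literals {D=1, F=1}.
              branch 1.2.2.2 (add ¬¬(¬D ∧ (C ∧ (D → ¬F))), ¬F):
                × closes — contains both F and ¬F.
  branch 2 (add A):
    (E ∨ F): β-rule — branch into E  //  F.
      branch 2.1 (add E):
        ○ open, literals {A=1, E=1}.
      branch 2.2 (add F):
        ○ open, literals {A=1, F=1}.
2 branches closed, 11 open.
Each open branch fixes some atoms; the unmentioned ones are free. Counting distinct full assignments: branch {A=0, E=1, F=0} (B, C, D) contributes 8 new; branch {D=1, E=1, F=1} (A, B, C) contributes 8 new; branch {C=0, E=1, F=1} (A, B, D) contributes 4 new; branch {D=1, E=1, F=1} (A, B, C) contributes 0 new; branch {C=1, D=0, E=1, F=0} (A, B) contributes 2 new; branch {C=1, D=0, E=1, F=0} (A, B) contributes 0 new; branch {D=1, F=1} (A, B, C, E) contributes 8 new; branch {C=0, F=1} (A, B, D, E) contributes 4 new; branch {D=1, F=1} (A, B, C, E) contributes 0 new; branch {A=1, E=1} (B, C, D, F) contributes 8 new; branch {A=1, F=1} (B, C, D, E) contributes 2 new. Total: 44.

44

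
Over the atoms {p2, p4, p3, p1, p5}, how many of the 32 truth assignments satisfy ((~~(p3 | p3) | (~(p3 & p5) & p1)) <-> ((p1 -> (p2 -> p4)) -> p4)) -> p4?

24

Initial set: {(((~~(p3 | p3) | (~(p3 & p5) & p1)) <-> ((p1 -> (p2 -> p4)) -> p4)) -> p4)}.
(((~~(p3 | p3) | (~(p3 & p5) & p1)) <-> ((p1 -> (p2 -> p4)) -> p4)) -> p4): β-rule — branch into ~((~~(p3 | p3) | (~(p3 & p5) & p1)) <-> ((p1 -> (p2 -> p4)) -> p4))  //  p4.
  branch 1 (add ~((~~(p3 | p3) | (~(p3 & p5) & p1)) <-> ((p1 -> (p2 -> p4)) -> p4))):
    ~((~~(p3 | p3) | (~(p3 & p5) & p1)) <-> ((p1 -> (p2 -> p4)) -> p4)): β-rule — branch into (~~(p3 | p3) | (~(p3 & p5) & p1)), ~((p1 -> (p2 -> p4)) -> p4)  //  ~(~~(p3 | p3) | (~(p3 & p5) & p1)), ((p1 -> (p2 -> p4)) -> p4).
      branch 1.1 (add (~~(p3 | p3) | (~(p3 & p5) & p1)), ~((p1 -> (p2 -> p4)) -> p4)):
        ~((p1 -> (p2 -> p4)) -> p4): α-rule — add (p1 -> (p2 -> p4)), ~p4.
        (~~(p3 | p3) | (~(p3 & p5) & p1)): β-rule — branch into ~~(p3 | p3)  //  (~(p3 & p5) & p1).
          branch 1.1.1 (add ~~(p3 | p3)):
            ~~(p3 | p3): drop double negation, giving (p3 | p3).
            (p1 -> (p2 -> p4)): β-rule — branch into ~p1  //  (p2 -> p4).
              branch 1.1.1.1 (add ~p1):
                (p3 | p3): β-rule — branch into p3  //  p3.
                  branch 1.1.1.1.1 (add p3):
                    ○ open, literals {p1=false, p3=true, p4=false}.
                  branch 1.1.1.1.2 (add p3):
                    ○ open, literals {p1=false, p3=true, p4=false}.
              branch 1.1.1.2 (add (p2 -> p4)):
                (p3 | p3): β-rule — branch into p3  //  p3.
                  branch 1.1.1.2.1 (add p3):
                    (p2 -> p4): β-rule — branch into ~p2  //  p4.
                      branch 1.1.1.2.1.1 (add ~p2):
                        ○ open, literals {p2=false, p3=true, p4=false}.
                      branch 1.1.1.2.1.2 (add p4):
                        × closes — contains both p4 and ~p4.
                  branch 1.1.1.2.2 (add p3):
                    (p2 -> p4): β-rule — branch into ~p2  //  p4.
                      branch 1.1.1.2.2.1 (add ~p2):
                        ○ open, literals {p2=false, p3=true, p4=false}.
                      branch 1.1.1.2.2.2 (add p4):
                        × closes — contains both p4 and ~p4.
          branch 1.1.2 (add (~(p3 & p5) & p1)):
            (~(p3 & p5) & p1): α-rule — add ~(p3 & p5), p1.
            (p1 -> (p2 -> p4)): β-rule — branch into ~p1  //  (p2 -> p4).
              branch 1.1.2.1 (add ~p1):
                × closes — contains both p1 and ~p1.
              branch 1.1.2.2 (add (p2 -> p4)):
                ~(p3 & p5): β-rule — branch into ~p3  //  ~p5.
                  branch 1.1.2.2.1 (add ~p3):
                    (p2 -> p4): β-rule — branch into ~p2  //  p4.
                      branch 1.1.2.2.1.1 (add ~p2):
                        ○ open, literals {p1=true, p2=false, p3=false, p4=false}.
                      branch 1.1.2.2.1.2 (add p4):
                        × closes — contains both p4 and ~p4.
                  branch 1.1.2.2.2 (add ~p5):
                    (p2 -> p4): β-rule — branch into ~p2  //  p4.
                      branch 1.1.2.2.2.1 (add ~p2):
                        ○ open, literals {p1=true, p2=false, p4=false, p5=false}.
                      branch 1.1.2.2.2.2 (add p4):
                        × closes — contains both p4 and ~p4.
      branch 1.2 (add ~(~~(p3 | p3) | (~(p3 & p5) & p1)), ((p1 -> (p2 -> p4)) -> p4)):
        ~(~~(p3 | p3) | (~(p3 & p5) & p1)): α-rule — add ~~~(p3 | p3), ~(~(p3 & p5) & p1).
        ~~~(p3 | p3): drop double negation, giving ~(p3 | p3).
        ~(p3 | p3): α-rule — add ~p3, ~p3.
        ((p1 -> (p2 -> p4)) -> p4): β-rule — branch into ~(p1 -> (p2 -> p4))  //  p4.
          branch 1.2.1 (add ~(p1 -> (p2 -> p4))):
            ~(p1 -> (p2 -> p4)): α-rule — add p1, ~(p2 -> p4).
            ~(p2 -> p4): α-rule — add p2, ~p4.
            ~(~(p3 & p5) & p1): β-rule — branch into ~~(p3 & p5)  //  ~p1.
              branch 1.2.1.1 (add ~~(p3 & p5)):
                ~~(p3 & p5): α-rule — add p3, p5.
                × closes — contains both p3 and ~p3.
              branch 1.2.1.2 (add ~p1):
                × closes — contains both p1 and ~p1.
          branch 1.2.2 (add p4):
            ~(~(p3 & p5) & p1): β-rule — branch into ~~(p3 & p5)  //  ~p1.
              branch 1.2.2.1 (add ~~(p3 & p5)):
                ~~(p3 & p5): α-rule — add p3, p5.
                × closes — contains both p3 and ~p3.
              branch 1.2.2.2 (add ~p1):
                ○ open, literals {p1=false, p3=false, p4=true}.
  branch 2 (add p4):
    ○ open, literals {p4=true}.
8 branches closed, 8 open.
Each open branch fixes some atoms; the unmentioned ones are free. Counting distinct full assignments: branch {p1=false, p3=true, p4=false} (p2, p5) contributes 4 new; branch {p1=false, p3=true, p4=false} (p2, p5) contributes 0 new; branch {p2=false, p3=true, p4=false} (p1, p5) contributes 2 new; branch {p2=false, p3=true, p4=false} (p1, p5) contributes 0 new; branch {p1=true, p2=false, p3=false, p4=false} (p5) contributes 2 new; branch {p1=true, p2=false, p4=false, p5=false} (p3) contributes 0 new; branch {p1=false, p3=false, p4=true} (p2, p5) contributes 4 new; branch {p4=true} (p2, p3, p1, p5) contributes 12 new. Total: 24.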